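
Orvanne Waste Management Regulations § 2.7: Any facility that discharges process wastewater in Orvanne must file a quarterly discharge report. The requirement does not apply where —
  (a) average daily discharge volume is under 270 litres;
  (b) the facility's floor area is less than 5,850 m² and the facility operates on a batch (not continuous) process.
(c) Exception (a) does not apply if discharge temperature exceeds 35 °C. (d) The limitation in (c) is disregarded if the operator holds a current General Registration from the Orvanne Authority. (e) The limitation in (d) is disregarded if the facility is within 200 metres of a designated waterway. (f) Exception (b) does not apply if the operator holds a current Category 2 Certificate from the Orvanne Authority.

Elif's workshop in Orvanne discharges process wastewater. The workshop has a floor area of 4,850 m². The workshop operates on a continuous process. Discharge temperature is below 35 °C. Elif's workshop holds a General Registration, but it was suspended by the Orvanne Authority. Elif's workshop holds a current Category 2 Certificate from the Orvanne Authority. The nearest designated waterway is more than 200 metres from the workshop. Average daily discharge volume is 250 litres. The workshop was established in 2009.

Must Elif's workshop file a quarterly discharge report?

Exception (a): average daily discharge volume is 250 litres, under the 270 litres limit — every condition holds. Under paragraphs (c)–(e): (c) does not operate here — discharge temperature is below 35 °C. So (a) applies.
Exception (b) requires that the facility operates on a batch (not continuous) process; but the facility operates on a continuous process, so (b) is unavailable.

No — exception (a) applies; Elif's workshop is not required to file a quarterly discharge report.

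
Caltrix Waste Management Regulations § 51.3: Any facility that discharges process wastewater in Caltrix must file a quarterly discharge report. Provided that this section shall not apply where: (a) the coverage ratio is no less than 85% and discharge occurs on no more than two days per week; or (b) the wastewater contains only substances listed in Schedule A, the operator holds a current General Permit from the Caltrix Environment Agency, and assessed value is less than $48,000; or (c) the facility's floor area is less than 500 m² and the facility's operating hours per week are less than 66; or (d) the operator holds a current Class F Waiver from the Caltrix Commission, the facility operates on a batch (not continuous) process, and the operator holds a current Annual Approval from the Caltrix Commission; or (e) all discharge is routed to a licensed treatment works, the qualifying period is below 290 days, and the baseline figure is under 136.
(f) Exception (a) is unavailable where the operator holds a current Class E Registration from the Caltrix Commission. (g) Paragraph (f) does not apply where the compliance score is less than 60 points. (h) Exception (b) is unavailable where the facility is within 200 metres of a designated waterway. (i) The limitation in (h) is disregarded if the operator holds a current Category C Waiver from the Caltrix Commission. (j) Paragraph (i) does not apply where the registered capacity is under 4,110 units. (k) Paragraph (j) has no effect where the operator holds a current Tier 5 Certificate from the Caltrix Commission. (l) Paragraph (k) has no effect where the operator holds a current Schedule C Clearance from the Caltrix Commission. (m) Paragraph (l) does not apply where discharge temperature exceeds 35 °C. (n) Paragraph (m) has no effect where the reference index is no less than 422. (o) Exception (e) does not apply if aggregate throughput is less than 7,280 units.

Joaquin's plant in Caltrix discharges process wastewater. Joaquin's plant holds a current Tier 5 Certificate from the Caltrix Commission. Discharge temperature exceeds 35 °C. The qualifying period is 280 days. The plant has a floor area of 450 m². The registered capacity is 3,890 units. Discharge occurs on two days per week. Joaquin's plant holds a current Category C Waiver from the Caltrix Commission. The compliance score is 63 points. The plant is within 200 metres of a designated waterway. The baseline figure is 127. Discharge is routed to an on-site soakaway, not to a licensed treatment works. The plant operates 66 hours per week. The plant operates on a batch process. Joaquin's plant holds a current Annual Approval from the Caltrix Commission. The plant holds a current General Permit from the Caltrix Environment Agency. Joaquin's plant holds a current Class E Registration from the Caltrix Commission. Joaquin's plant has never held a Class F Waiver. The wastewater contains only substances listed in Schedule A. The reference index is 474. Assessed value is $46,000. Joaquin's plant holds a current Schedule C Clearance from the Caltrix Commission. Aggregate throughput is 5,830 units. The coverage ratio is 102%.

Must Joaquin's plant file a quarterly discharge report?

Yes — Joaquin's plant must file a quarterly discharge report.

Exception (a)'s conditions are all satisfied: the coverage ratio is 102%, meeting the 85% threshold; discharge occurs on no more than two days per week. But: (f) operates against (a): a current Class E Registration is held. (g), which would lift (f), is not engaged — the compliance score is 63 points, not less than 60 points. (a) is therefore removed.
Exception (b)'s conditions are all satisfied: the wastewater is Schedule-A-only; a current General Permit is held; assessed value is $46,000, less than the $48,000 limit. But applying paragraphs (h)–(n): (h) applies — the plant is within 200 m of a designated waterway. (i) would limit (h) — a current Category C Waiver is held — but (j) sets (i) aside: (j) operates against (i): the registered capacity is 3,890 units, under the 4,110 units limit. (k) would limit (j) — a current Tier 5 Certificate is held — but (l) sets (k) aside: (l) applies — a current Schedule C Clearance is held. (m) is triggered (discharge temperature exceeds 35 °C), but is itself disapplied by (n): (n) operates — the reference index is 474, meeting the 422 threshold. So (b) is unavailable.
Exception (c) does not apply: the facility's operating hours per week are 66, not less than 66.
Exception (d) does not apply: no current Class F Waiver is held.
Exception (e) requires that all discharge is routed to a licensed treatment works; but discharge is not routed to a licensed treatment works, so (e) is unavailable.
No exception is made out. Joaquin's plant falls within the general rule.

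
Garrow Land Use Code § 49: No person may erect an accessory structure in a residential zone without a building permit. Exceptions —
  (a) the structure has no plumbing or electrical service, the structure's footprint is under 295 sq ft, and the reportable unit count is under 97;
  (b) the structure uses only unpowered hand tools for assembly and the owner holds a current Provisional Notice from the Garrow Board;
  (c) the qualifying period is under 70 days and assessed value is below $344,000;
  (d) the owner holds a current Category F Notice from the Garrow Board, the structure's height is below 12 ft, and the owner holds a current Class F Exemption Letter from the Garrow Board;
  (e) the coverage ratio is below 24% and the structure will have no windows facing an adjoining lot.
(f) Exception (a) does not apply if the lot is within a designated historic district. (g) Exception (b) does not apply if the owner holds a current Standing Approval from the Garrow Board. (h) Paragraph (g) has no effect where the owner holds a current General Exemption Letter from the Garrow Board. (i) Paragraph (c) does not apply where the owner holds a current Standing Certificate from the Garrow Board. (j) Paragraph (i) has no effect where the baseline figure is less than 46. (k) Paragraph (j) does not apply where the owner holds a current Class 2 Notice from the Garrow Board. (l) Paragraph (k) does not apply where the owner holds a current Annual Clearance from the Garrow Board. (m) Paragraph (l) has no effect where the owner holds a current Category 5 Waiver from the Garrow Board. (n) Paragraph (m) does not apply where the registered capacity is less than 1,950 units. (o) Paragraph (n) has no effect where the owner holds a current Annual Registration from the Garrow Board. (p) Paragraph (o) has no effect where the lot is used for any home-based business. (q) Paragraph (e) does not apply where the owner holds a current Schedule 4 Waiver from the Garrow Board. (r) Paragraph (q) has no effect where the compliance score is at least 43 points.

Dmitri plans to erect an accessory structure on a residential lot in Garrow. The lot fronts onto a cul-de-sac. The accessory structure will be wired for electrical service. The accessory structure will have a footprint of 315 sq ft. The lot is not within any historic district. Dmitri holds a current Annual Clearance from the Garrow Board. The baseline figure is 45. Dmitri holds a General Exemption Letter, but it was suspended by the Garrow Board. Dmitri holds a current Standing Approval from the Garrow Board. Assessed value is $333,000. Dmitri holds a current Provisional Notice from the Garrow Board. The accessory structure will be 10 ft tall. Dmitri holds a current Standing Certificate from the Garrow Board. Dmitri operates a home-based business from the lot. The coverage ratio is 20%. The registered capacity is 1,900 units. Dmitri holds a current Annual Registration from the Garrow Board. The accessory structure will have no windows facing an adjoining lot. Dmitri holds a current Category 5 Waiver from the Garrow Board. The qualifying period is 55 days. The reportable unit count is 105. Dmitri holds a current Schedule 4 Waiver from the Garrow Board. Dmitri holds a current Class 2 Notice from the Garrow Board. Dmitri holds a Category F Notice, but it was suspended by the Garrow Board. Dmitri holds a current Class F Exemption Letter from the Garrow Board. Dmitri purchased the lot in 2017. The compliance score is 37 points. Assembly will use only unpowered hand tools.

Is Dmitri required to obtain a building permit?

No — exception (c) applies; Dmitri does not need a building permit.

Exception (a) requires that the structure has no plumbing or electrical service; but electrical service is planned, so (a) is unavailable.
All of (b)'s requirements are met (assembly uses only hand tools; a current Provisional Notice is held). But: (g) is triggered — a current Standing Approval is held. (h), which would lift (g), is not engaged — the General Exemption Letter is not current. (b) is therefore removed.
Exception (c)'s conditions are all satisfied: the qualifying period is 55 days, under the 70 days limit; assessed value is $333,000, below the $344,000 limit. As to paragraphs (i)–(p): (i) would limit (c) — a current Standing Certificate is held — but (j) sets (i) aside: (j) operates against (i): the baseline figure is 45, less than the 46 limit. (k) is engaged (a current Class 2 Notice is held), but yields to (l): (l) operates — a current Annual Clearance is held. (m) operates (a current Category 5 Waiver is held), but is itself disapplied by (n): (n) operates against (m): the registered capacity is 1,900 units, less than the 1,950 units limit. (o) operates (a current Annual Registration is held), but is itself disapplied by (p): (p) operates against (o): a home-based business operates on the lot. So (c) applies.
Exception (d) requires that the owner holds a current Category F Notice from the Garrow Board; but no current Category F Notice is held, so (d) is unavailable.
Exception (e) is satisfied on its face — the coverage ratio is 20%, below the 24% limit; no windows face an adjoining lot. But applying paragraphs (q)–(r): (q) operates against (e): a current Schedule 4 Waiver is held. (r) does not operate here (the compliance score is 37 points, short of 43 points), so (q) stands. (e) is therefore removed.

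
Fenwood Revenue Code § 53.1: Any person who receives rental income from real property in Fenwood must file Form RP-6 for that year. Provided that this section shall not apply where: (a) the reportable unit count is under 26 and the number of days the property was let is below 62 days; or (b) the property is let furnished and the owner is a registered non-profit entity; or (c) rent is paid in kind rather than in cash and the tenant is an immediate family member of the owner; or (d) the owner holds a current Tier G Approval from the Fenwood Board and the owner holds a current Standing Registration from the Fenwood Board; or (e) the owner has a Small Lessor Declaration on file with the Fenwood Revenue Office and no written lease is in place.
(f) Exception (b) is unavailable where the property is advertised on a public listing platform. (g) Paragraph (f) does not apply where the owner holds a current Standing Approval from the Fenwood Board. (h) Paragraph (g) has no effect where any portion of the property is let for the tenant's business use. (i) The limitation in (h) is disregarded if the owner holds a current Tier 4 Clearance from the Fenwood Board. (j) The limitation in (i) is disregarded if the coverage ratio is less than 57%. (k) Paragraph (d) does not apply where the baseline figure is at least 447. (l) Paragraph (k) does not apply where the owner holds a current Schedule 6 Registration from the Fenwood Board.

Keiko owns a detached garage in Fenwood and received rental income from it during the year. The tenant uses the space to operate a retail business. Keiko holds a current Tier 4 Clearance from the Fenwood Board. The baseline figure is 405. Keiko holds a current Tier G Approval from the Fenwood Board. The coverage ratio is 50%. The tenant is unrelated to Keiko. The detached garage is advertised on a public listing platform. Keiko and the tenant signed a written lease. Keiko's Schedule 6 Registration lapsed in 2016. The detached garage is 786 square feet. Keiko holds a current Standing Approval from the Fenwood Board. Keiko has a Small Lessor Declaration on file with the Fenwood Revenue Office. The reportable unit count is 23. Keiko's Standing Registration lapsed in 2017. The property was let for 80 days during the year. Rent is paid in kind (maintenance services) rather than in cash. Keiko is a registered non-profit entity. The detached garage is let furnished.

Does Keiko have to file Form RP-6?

Yes — Keiko must file Form RP-6.

Exception (a) fails — the number of days the property was let is 80 days, not below 62 days.
Exception (b) is satisfied on its face — the property is let furnished; Keiko is a registered non-profit. But: (f) operates against (b): the property is publicly advertised. (g) would limit (f) — a current Standing Approval is held — but (h) sets (g) aside: (h) is triggered — the space is let for business use. (i) applies (a current Tier 4 Clearance is held), but is displaced by (j): (j) operates — the coverage ratio is 50%, less than the 57% limit. (b) is therefore removed.
Exception (c) does not apply: the tenant is unrelated to the owner.
Exception (d) requires that the owner holds a current Standing Registration from the Fenwood Board; but no current Standing Registration is held, so (d) is unavailable.
Exception (e) requires that no written lease is in place; but a written lease is in place, so (e) is unavailable.
Every exception is unavailable, so the rule governs.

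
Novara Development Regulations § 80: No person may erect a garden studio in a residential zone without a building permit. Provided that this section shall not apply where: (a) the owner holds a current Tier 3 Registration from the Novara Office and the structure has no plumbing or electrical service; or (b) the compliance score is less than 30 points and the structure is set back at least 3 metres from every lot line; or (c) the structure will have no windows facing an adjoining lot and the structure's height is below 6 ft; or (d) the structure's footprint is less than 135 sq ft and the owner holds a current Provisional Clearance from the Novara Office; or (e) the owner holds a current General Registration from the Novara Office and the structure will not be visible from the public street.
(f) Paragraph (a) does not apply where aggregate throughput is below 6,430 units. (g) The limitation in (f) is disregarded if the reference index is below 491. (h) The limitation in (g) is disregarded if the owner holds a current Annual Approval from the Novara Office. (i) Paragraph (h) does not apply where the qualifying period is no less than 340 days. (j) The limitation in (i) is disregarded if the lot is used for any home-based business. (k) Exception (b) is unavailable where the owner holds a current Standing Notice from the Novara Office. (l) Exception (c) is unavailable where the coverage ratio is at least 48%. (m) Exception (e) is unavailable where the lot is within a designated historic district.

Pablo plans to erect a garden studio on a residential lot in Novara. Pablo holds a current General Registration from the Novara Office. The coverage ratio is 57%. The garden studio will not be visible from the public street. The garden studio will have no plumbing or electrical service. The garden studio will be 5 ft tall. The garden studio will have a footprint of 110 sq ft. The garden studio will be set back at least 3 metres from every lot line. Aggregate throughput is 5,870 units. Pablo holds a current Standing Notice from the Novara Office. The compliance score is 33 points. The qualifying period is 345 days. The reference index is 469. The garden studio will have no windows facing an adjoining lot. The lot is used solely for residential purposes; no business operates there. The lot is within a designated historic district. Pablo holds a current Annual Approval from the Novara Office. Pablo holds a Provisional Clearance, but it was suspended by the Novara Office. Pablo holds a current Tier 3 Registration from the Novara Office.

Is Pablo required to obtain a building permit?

No — exception (a) applies; Pablo does not need a building permit.

All of (a)'s requirements are met (a current Tier 3 Registration is held; there is no plumbing or electrical service). Applying paragraphs (f)–(j): (f) would limit (a) — aggregate throughput is 5,870 units, below the 6,430 units limit — but (g) sets (f) aside: (g) operates against (f): the reference index is 469, below the 491 limit. (h) applies (a current Annual Approval is held), but yields to (i): (i) is engaged — the qualifying period is 345 days, meeting the 340 days threshold. (j) is not triggered (the lot is solely residential), so (i) stands. Exception (a) stands.
Exception (b) fails — the compliance score is 33 points, not less than 30 points.
Exception (c)'s conditions are all satisfied: no windows face an adjoining lot; the structure's height is 5 ft, below the 6 ft limit. But applying paragraph (l): (l) operates against (c): the coverage ratio is 57%, meeting the 48% threshold. Exception (c) does not apply.
Exception (d) does not apply: there is no Provisional Clearance in force.
Exception (e): a current General Registration is held; the structure will not be visible from the street — every condition holds. However, paragraph (m) must be considered: (m) operates against (e): the lot is in a historic district. (e) is therefore removed.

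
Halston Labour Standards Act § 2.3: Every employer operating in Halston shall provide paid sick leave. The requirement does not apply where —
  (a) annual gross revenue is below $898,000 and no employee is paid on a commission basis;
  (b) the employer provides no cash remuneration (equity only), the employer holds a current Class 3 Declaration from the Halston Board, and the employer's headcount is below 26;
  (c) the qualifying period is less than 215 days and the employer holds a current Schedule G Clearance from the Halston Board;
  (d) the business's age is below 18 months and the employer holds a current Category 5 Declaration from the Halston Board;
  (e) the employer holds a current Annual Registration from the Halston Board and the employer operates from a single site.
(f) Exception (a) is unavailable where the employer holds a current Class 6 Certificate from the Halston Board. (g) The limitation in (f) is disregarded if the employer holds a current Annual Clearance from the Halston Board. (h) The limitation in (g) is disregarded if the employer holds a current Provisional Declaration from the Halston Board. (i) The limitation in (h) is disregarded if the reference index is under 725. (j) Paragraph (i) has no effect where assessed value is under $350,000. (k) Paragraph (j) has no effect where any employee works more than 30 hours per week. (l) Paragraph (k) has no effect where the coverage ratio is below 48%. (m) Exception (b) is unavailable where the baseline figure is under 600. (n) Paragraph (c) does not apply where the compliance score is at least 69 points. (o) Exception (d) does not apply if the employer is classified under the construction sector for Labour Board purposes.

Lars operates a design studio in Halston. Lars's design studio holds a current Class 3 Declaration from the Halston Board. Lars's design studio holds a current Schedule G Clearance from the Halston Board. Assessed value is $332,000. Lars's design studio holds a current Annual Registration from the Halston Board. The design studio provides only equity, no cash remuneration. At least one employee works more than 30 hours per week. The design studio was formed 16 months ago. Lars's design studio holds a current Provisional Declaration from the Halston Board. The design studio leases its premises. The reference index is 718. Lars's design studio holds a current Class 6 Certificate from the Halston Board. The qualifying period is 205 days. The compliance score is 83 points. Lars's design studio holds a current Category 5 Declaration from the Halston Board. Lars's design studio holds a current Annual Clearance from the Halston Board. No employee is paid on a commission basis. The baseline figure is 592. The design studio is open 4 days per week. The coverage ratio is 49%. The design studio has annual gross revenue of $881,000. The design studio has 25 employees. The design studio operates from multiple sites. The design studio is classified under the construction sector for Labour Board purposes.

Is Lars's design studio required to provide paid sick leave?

No — exception (a) applies; Lars's design studio is not required to provide paid sick leave.

Exception (a)'s conditions are all satisfied: annual gross revenue is $881,000, below the $898,000 limit; no employee is paid on commission. As to paragraphs (f)–(l): (f) applies (a current Class 6 Certificate is held), but is overridden by (g): (g) operates against (f): a current Annual Clearance is held. (h) would limit (g) — a current Provisional Declaration is held — but (i) sets (h) aside: (i) is triggered — the reference index is 718, under the 725 limit. (j) is engaged (assessed value is $332,000, under the $350,000 limit), but is displaced by (k): (k) operates against (j): at least one employee exceeds 30 hours/week. (l), which would lift (k), is not triggered — the coverage ratio is 49%, not below 48%. Exception (a) stands.
Exception (b)'s conditions are all satisfied: remuneration is equity-only; a current Class 3 Declaration is held; the employer's headcount is 25, below the 26 limit. Turning to paragraph (m): (m) is triggered — the baseline figure is 592, under the 600 limit. (b) is therefore removed.
Exception (c)'s conditions are all satisfied: the qualifying period is 205 days, less than the 215 days limit; a current Schedule G Clearance is held. But applying paragraph (n): (n) operates — the compliance score is 83 points, meeting the 69 points threshold. So (c) is unavailable.
All of (d)'s requirements are met (the business's age is 16 months, below the 18 months limit; a current Category 5 Declaration is held). However, paragraph (o) must be considered: (o) is triggered — the design studio is classified under the construction sector. So (d) is unavailable.
Exception (e) requires that the employer operates from a single site; but the employer operates from multiple sites, so (e) is unavailable.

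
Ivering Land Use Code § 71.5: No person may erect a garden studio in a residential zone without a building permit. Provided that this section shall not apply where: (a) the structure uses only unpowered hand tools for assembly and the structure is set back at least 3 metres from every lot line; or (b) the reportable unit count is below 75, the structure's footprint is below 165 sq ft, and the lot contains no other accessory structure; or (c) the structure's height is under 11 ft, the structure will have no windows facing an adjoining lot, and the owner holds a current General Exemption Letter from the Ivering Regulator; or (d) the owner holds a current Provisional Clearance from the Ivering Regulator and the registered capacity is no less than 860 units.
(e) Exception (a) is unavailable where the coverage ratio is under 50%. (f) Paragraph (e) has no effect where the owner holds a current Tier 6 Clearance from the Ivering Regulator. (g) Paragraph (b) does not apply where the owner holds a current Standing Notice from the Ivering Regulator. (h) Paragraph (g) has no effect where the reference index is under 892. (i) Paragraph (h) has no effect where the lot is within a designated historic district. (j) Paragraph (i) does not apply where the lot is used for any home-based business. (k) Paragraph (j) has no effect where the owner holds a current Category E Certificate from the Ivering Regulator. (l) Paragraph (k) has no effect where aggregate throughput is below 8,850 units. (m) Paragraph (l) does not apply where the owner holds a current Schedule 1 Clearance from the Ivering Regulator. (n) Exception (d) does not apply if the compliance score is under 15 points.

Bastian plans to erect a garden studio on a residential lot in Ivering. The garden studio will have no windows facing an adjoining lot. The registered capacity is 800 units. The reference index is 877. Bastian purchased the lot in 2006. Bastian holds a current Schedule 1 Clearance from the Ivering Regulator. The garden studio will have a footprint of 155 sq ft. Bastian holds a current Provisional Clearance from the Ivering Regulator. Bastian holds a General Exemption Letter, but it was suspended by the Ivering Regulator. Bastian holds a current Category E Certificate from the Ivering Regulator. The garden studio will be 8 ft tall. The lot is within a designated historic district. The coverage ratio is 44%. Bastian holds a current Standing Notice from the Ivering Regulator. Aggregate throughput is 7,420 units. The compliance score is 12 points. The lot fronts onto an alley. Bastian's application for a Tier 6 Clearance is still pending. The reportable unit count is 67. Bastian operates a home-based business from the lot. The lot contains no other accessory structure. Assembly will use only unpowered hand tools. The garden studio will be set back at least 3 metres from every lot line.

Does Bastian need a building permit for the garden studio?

Yes — Bastian must obtain a building permit.

Exception (a)'s conditions are all satisfied: assembly uses only hand tools; the setback is at least 3 m on every side. Turning to paragraphs (e)–(f): (e) operates against (a): the coverage ratio is 44%, under the 50% limit. (f), which would lift (e), is not triggered — there is no Tier 6 Clearance in force. Exception (a) does not apply.
All of (b)'s requirements are met (the reportable unit count is 67, below the 75 limit; the structure's footprint is 155 sq ft, below the 165 sq ft limit; the lot has no other accessory structure). But: (g) operates against (b): a current Standing Notice is held. (h) would limit (g) — the reference index is 877, under the 892 limit — but (i) sets (h) aside: (i) is engaged — the lot is in a historic district. (j) would limit (i) — a home-based business operates on the lot — but (k) sets (j) aside: (k) operates against (j): a current Category E Certificate is held. (l) applies (aggregate throughput is 7,420 units, below the 8,850 units limit), but is set aside by (m): (m) applies — a current Schedule 1 Clearance is held. So (b) is unavailable.
Exception (c) fails — no current General Exemption Letter is held.
Exception (d) requires that the registered capacity is no less than 860 units; but the registered capacity is 800 units, short of 860 units, so (d) is unavailable.
No exception is made out. Bastian falls within the general rule.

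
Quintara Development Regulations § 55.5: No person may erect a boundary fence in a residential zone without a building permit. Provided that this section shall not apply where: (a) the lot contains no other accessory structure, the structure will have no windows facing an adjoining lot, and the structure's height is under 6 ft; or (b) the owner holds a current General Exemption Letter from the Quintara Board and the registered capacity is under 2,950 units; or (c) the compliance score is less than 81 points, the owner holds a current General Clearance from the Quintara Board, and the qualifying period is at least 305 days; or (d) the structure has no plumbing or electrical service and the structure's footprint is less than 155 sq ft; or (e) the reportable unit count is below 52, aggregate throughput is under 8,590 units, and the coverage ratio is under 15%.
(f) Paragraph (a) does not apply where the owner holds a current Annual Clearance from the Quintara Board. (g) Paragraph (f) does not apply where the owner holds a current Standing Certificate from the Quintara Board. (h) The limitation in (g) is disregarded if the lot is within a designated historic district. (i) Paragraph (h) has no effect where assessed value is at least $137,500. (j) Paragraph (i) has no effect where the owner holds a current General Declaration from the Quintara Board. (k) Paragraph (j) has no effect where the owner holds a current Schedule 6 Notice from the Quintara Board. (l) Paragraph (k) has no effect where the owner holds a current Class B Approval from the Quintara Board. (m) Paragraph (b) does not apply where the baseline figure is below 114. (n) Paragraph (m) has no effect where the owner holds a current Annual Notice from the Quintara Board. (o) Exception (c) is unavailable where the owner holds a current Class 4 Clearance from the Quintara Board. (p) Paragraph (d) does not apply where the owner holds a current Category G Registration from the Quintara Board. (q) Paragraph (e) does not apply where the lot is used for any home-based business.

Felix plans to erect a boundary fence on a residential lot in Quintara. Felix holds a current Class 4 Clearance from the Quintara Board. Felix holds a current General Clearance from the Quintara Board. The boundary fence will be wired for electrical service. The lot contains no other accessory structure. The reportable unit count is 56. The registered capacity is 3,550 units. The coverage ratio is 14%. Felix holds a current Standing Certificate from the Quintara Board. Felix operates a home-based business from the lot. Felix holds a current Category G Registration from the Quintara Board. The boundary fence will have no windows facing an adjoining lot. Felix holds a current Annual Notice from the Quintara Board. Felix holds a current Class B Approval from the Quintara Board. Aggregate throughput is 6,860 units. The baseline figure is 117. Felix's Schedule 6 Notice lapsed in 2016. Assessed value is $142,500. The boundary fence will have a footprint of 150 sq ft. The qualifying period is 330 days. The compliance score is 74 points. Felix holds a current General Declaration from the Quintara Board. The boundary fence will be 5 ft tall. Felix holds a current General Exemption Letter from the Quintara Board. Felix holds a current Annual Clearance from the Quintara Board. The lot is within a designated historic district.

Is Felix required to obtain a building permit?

Yes — Felix must obtain a building permit.

All of (a)'s requirements are met (the lot has no other accessory structure; no windows face an adjoining lot; the structure's height is 5 ft, under the 6 ft limit). But: (f) operates — a current Annual Clearance is held. (g) would limit (f) — a current Standing Certificate is held — but (h) sets (g) aside: (h) operates against (g): the lot is in a historic district. (i) is triggered (assessed value is $142,500, meeting the $137,500 threshold), but is itself disapplied by (j): (j) applies — a current General Declaration is held. (k), which would lift (j), does not operate here — there is no Schedule 6 Notice in force. Exception (a) does not apply.
Exception (b) does not apply: the registered capacity is 3,550 units, not under 2,950 units.
Exception (c) is satisfied on its face — the compliance score is 74 points, less than the 81 points limit; a current General Clearance is held; the qualifying period is 330 days, meeting the 305 days threshold. But: (o) operates against (c): a current Class 4 Clearance is held. (c) is therefore removed.
Exception (d) does not apply: electrical service is planned.
Exception (e) fails — the reportable unit count is 56, not below 52.
No exception is made out. Felix falls within the general rule.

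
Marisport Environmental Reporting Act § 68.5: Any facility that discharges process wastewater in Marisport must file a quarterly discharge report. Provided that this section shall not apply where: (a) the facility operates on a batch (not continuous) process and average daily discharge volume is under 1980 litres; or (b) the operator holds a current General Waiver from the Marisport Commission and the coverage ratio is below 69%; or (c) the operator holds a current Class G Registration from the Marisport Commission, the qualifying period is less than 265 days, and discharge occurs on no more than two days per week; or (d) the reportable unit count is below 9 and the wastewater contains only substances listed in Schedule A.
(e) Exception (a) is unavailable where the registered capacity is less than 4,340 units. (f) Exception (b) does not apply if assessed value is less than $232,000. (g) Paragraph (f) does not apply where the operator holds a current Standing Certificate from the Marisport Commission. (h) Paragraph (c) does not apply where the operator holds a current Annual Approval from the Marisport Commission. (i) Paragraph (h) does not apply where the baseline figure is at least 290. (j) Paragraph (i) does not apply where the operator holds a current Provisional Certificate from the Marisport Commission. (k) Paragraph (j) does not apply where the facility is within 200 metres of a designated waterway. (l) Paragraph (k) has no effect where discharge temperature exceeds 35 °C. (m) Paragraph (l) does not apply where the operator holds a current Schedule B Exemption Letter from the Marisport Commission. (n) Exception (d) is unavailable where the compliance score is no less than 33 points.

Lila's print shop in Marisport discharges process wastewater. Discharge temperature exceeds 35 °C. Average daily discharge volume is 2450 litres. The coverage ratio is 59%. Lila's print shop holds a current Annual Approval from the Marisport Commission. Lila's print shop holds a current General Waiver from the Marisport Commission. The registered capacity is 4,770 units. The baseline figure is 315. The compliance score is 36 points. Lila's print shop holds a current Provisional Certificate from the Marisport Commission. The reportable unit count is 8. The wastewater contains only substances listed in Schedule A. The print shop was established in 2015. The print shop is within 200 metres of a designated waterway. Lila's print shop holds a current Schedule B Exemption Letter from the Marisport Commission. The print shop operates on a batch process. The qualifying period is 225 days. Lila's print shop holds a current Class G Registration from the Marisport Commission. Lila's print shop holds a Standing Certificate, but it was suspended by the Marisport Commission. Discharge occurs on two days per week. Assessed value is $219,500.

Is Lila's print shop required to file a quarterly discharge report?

No — exception (c) applies; Lila's print shop is not required to file a quarterly discharge report.

Exception (a) fails — average daily discharge volume is 2450 litres, not under 1980 litres.
Exception (b) is satisfied on its face — a current General Waiver is held; the coverage ratio is 59%, below the 69% limit. But: (f) operates against (b): assessed value is $219,500, less than the $232,000 limit. (g) is not engaged (no current Standing Certificate is held), so (f) stands. Exception (b) does not apply.
Exception (c) is satisfied on its face — a current Class G Registration is held; the qualifying period is 225 days, less than the 265 days limit; discharge occurs on no more than two days per week. Under paragraphs (h)–(m): (h) is engaged (a current Annual Approval is held), but is overridden by (i): (i) is triggered — the baseline figure is 315, meeting the 290 threshold. (j) would limit (i) — a current Provisional Certificate is held — but (k) sets (j) aside: (k) operates — the print shop is within 200 m of a designated waterway. (l) operates (discharge temperature exceeds 35 °C), but is set aside by (m): (m) operates against (l): a current Schedule B Exemption Letter is held. Exception (c) stands.
Exception (d): the reportable unit count is 8, below the 9 limit; the wastewater is Schedule-A-only — every condition holds. But applying paragraph (n): (n) operates — the compliance score is 36 points, meeting the 33 points threshold. So (d) is unavailable.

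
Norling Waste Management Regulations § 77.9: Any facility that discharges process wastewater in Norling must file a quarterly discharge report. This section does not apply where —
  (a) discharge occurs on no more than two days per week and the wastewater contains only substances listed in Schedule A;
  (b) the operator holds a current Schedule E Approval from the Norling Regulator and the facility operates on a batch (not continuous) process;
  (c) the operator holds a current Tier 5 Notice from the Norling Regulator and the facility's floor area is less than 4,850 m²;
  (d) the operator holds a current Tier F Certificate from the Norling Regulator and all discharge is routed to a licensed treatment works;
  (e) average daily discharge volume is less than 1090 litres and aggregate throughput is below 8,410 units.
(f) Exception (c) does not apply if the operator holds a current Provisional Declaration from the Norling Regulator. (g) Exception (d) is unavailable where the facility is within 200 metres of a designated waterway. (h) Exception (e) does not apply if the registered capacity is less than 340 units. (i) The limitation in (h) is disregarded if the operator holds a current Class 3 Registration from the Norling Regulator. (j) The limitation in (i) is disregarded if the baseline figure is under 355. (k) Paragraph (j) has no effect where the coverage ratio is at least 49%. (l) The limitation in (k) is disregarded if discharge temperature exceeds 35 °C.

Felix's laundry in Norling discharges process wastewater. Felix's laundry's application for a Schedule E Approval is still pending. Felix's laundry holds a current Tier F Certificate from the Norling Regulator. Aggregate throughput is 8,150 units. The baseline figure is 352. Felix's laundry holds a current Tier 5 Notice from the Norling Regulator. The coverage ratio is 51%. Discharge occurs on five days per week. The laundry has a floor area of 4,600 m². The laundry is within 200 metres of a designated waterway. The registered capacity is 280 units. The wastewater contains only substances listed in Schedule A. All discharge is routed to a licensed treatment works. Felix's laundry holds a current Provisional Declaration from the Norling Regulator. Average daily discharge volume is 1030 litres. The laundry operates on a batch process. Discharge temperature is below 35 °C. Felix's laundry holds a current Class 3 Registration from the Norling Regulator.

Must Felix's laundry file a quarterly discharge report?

Exception (a) requires that discharge occurs on no more than two days per week; but discharge occurs on five days per week, so (a) is unavailable.
Exception (b) requires that the operator holds a current Schedule E Approval from the Norling Regulator; but no current Schedule E Approval is held, so (b) is unavailable.
All of (c)'s requirements are met (a current Tier 5 Notice is held; the facility's floor area is 4,600 m², less than the 4,850 m² limit). However, paragraph (f) must be considered: (f) operates against (c): a current Provisional Declaration is held. So (c) is unavailable.
Exception (d): a current Tier F Certificate is held; discharge is routed to a licensed treatment works — every condition holds. But applying paragraph (g): (g) operates against (d): the laundry is within 200 m of a designated waterway. (d) is therefore removed.
Exception (e): average daily discharge volume is 1030 litres, less than the 1090 litres limit; aggregate throughput is 8,150 units, below the 8,410 units limit — every condition holds. Under paragraphs (h)–(l): (h) would limit (e) — the registered capacity is 280 units, less than the 340 units limit — but (i) sets (h) aside: (i) is engaged — a current Class 3 Registration is held. (j) is engaged (the baseline figure is 352, under the 355 limit), but is overridden by (k): (k) is engaged — the coverage ratio is 51%, meeting the 49% threshold. (l), which would lift (k), is not engaged — discharge temperature is below 35 °C. (e) remains available.

No — exception (e) applies; Felix's laundry is not required to file a quarterly discharge report.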